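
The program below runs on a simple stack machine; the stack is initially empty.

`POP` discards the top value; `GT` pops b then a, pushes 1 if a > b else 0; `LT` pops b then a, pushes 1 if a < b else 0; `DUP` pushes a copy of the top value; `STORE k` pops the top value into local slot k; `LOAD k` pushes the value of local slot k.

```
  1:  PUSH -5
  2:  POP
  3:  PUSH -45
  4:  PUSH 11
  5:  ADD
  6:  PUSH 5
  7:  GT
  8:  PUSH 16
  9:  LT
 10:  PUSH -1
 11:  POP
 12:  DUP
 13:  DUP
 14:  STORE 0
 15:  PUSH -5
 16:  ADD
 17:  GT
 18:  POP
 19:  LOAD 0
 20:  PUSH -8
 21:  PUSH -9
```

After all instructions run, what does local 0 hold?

PUSH -5  → [-5]
POP      → []
PUSH -45 → [-45]
PUSH 11  → [-45, 11]
ADD      → [-34]
PUSH 5   → [-34, 5]
GT       → [0]
PUSH 16  → [0, 16]
LT       → [1]
PUSH -1  → [1, -1]
POP      → [1]
DUP      → [1, 1]
DUP      → [1, 1, 1]
STORE 0  → [1, 1]
PUSH -5  → [1, 1, -5]
ADD      → [1, -4]
GT       → [1]
POP      → []
LOAD 0   → [1]
PUSH -8  → [1, -8]
PUSH -9  → [1, -8, -9]

1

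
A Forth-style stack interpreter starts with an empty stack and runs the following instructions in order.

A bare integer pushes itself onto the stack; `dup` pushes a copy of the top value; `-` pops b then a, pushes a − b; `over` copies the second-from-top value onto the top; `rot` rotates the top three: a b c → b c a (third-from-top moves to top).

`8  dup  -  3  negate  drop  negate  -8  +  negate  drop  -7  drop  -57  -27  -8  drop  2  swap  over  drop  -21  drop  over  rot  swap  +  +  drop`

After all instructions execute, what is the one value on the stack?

8       [8]
dup     [8, 8]
-       [0]
3       [0, 3]
negate  [0, -3]
drop    [0]
negate  [0]
-8      [0, -8]
+       [-8]
negate  [8]
drop    []
-7      [-7]
drop    []
-57     [-57]
-27     [-57, -27]
-8      [-57, -27, -8]
drop    [-57, -27]
2       [-57, -27, 2]
swap    [-57, 2, -27]
over    [-57, 2, -27, 2]
drop    [-57, 2, -27]
-21     [-57, 2, -27, -21]
drop    [-57, 2, -27]
over    [-57, 2, -27, 2]
rot     [-57, -27, 2, 2]
swap    [-57, -27, 2, 2]
+       [-57, -27, 4]
+       [-57, -23]
drop    [-57]

-57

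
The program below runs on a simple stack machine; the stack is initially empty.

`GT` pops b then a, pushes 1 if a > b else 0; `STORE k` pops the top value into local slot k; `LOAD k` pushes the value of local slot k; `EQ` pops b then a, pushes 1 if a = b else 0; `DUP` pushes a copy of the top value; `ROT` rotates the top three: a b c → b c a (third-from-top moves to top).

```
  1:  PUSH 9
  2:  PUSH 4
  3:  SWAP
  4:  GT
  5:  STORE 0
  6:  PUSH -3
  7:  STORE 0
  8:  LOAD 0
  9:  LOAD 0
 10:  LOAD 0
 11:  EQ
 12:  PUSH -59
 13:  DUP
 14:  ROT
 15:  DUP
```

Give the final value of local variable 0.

-3

PUSH 9   : [9]
PUSH 4   : [9, 4]
SWAP     : [4, 9]
GT       : [0]
STORE 0  : []
PUSH -3  : [-3]
STORE 0  : []
LOAD 0   : [-3]
LOAD 0   : [-3, -3]
LOAD 0   : [-3, -3, -3]
EQ       : [-3, 1]
PUSH -59 : [-3, 1, -59]
DUP      : [-3, 1, -59, -59]
ROT      : [-3, -59, -59, 1]
DUP      : [-3, -59, -59, 1, 1]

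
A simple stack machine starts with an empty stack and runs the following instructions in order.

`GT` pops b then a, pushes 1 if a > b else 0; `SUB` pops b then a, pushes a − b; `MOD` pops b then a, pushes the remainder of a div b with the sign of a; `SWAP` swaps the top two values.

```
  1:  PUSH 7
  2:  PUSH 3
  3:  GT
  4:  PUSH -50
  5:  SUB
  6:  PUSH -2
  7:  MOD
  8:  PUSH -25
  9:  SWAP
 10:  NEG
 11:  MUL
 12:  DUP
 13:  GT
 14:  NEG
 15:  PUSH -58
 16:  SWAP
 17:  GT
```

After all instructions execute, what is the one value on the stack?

0

PUSH 7    7
PUSH 3    7 3
GT        1
PUSH -50  1 -50
SUB       51
PUSH -2   51 -2
MOD       1
PUSH -25  1 -25
SWAP      -25 1
NEG       -25 -1
MUL       25
DUP       25 25
GT        0
NEG       0
PUSH -58  0 -58
SWAP      -58 0
GT        0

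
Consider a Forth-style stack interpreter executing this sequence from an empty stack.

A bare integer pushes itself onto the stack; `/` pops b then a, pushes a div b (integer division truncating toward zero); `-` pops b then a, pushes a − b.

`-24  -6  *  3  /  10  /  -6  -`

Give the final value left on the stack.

-24 : [-24]
-6  : [-24, -6]
*   : [144]
3   : [144, 3]
/   : [48]
10  : [48, 10]
/   : [4]
-6  : [4, -6]
-   : [10]

10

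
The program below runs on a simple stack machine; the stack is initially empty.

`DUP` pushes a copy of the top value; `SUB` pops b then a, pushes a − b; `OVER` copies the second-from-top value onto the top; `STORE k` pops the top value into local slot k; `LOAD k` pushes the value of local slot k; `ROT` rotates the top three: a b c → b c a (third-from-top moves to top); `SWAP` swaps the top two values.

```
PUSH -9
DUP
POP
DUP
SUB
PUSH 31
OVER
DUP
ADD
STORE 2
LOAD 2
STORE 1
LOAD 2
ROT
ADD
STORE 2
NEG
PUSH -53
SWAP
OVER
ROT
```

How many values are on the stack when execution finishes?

3

PUSH -9  -> -9
DUP      -> -9 -9
POP      -> -9
DUP      -> -9 -9
SUB      -> 0
PUSH 31  -> 0 31
OVER     -> 0 31 0
DUP      -> 0 31 0 0
ADD      -> 0 31 0
STORE 2  -> 0 31
LOAD 2   -> 0 31 0
STORE 1  -> 0 31
LOAD 2   -> 0 31 0
ROT      -> 31 0 0
ADD      -> 31 0
STORE 2  -> 31
NEG      -> -31
PUSH -53 -> -31 -53
SWAP     -> -53 -31
OVER     -> -53 -31 -53
ROT      -> -31 -53 -53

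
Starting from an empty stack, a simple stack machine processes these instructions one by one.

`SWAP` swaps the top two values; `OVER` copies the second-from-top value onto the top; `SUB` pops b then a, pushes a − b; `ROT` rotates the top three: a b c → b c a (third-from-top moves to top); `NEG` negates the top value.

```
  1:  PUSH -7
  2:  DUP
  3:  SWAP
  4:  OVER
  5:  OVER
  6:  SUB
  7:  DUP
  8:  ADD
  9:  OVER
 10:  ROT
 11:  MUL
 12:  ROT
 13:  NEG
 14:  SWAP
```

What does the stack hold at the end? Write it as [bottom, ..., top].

[0, 7, 49]

PUSH -7 : [-7]
DUP     : [-7, -7]
SWAP    : [-7, -7]
OVER    : [-7, -7, -7]
OVER    : [-7, -7, -7, -7]
SUB     : [-7, -7, 0]
DUP     : [-7, -7, 0, 0]
ADD     : [-7, -7, 0]
OVER    : [-7, -7, 0, -7]
ROT     : [-7, 0, -7, -7]
MUL     : [-7, 0, 49]
ROT     : [0, 49, -7]
NEG     : [0, 49, 7]
SWAP    : [0, 7, 49]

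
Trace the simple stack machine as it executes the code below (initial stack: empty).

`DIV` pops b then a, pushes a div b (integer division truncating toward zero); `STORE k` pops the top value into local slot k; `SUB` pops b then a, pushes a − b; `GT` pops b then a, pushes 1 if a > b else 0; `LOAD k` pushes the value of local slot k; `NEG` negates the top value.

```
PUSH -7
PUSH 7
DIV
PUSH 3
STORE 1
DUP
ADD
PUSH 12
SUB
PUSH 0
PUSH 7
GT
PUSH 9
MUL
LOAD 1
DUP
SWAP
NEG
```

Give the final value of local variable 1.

3

PUSH -7 -> -7
PUSH 7  -> -7 7
DIV     -> -1
PUSH 3  -> -1 3
STORE 1 -> -1
DUP     -> -1 -1
ADD     -> -2
PUSH 12 -> -2 12
SUB     -> -14
PUSH 0  -> -14 0
PUSH 7  -> -14 0 7
GT      -> -14 0
PUSH 9  -> -14 0 9
MUL     -> -14 0
LOAD 1  -> -14 0 3
DUP     -> -14 0 3 3
SWAP    -> -14 0 3 3
NEG     -> -14 0 3 -3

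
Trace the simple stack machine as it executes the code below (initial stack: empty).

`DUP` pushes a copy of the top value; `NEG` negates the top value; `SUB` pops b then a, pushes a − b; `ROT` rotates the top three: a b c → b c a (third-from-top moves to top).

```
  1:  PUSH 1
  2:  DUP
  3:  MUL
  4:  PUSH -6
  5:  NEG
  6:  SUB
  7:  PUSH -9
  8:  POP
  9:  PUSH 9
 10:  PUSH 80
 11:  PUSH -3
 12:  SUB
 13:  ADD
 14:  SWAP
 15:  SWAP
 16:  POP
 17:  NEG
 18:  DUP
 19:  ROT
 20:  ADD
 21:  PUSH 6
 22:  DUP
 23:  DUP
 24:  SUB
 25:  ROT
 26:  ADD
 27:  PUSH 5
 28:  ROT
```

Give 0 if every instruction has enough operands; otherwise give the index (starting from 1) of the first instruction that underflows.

PUSH 1  : 1
DUP     : 1 1
MUL     : 1
PUSH -6 : 1 -6
NEG     : 1 6
SUB     : -5
PUSH -9 : -5 -9
POP     : -5
PUSH 9  : -5 9
PUSH 80 : -5 9 80
PUSH -3 : -5 9 80 -3
SUB     : -5 9 83
ADD     : -5 92
SWAP    : 92 -5
SWAP    : -5 92
POP     : -5
NEG     : 5
DUP     : 5 5
ROT  — needs 3 operands, stack has 2 → underflow

19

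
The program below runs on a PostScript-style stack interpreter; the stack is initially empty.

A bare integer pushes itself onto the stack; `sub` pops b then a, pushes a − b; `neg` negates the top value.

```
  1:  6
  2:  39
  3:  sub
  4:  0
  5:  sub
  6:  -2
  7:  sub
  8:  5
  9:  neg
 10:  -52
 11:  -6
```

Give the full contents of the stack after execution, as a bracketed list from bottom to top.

[-31, -5, -52, -6]

6    6
39   6 39
sub  -33
0    -33 0
sub  -33
-2   -33 -2
sub  -31
5    -31 5
neg  -31 -5
-52  -31 -5 -52
-6   -31 -5 -52 -6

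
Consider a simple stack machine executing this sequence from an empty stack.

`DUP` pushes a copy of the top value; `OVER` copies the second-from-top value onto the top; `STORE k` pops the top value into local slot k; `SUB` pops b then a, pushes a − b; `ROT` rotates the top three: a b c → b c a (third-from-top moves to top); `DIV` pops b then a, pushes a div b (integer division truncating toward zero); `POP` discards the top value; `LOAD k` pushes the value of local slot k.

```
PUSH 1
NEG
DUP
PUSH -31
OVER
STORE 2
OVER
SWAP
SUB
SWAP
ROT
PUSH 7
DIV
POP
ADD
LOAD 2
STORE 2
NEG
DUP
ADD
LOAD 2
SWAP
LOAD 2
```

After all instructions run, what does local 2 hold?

PUSH 1    1
NEG       -1
DUP       -1 -1
PUSH -31  -1 -1 -31
OVER      -1 -1 -31 -1
STORE 2   -1 -1 -31
OVER      -1 -1 -31 -1
SWAP      -1 -1 -1 -31
SUB       -1 -1 30
SWAP      -1 30 -1
ROT       30 -1 -1
PUSH 7    30 -1 -1 7
DIV       30 -1 0
POP       30 -1
ADD       29
LOAD 2    29 -1
STORE 2   29
NEG       -29
DUP       -29 -29
ADD       -58
LOAD 2    -58 -1
SWAP      -1 -58
LOAD 2    -1 -58 -1

-1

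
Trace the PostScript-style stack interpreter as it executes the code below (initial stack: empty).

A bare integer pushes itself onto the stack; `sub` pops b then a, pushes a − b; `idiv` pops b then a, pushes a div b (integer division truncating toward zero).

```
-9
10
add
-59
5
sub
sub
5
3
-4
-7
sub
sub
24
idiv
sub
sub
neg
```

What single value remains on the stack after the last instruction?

-60

-9   : [-9]
10   : [-9, 10]
add  : [1]
-59  : [1, -59]
5    : [1, -59, 5]
sub  : [1, -64]
sub  : [65]
5    : [65, 5]
3    : [65, 5, 3]
-4   : [65, 5, 3, -4]
-7   : [65, 5, 3, -4, -7]
sub  : [65, 5, 3, 3]
sub  : [65, 5, 0]
24   : [65, 5, 0, 24]
idiv : [65, 5, 0]
sub  : [65, 5]
sub  : [60]
neg  : [-60]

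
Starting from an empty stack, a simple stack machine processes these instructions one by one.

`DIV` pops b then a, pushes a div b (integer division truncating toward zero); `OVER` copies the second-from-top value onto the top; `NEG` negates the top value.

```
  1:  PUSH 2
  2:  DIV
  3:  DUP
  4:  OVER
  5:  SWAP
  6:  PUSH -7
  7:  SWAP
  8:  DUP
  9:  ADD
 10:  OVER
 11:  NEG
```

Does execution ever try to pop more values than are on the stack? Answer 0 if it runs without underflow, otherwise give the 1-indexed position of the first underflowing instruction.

2

PUSH 2 : [2]
DIV  — needs 2 operands, stack has 1 → underflow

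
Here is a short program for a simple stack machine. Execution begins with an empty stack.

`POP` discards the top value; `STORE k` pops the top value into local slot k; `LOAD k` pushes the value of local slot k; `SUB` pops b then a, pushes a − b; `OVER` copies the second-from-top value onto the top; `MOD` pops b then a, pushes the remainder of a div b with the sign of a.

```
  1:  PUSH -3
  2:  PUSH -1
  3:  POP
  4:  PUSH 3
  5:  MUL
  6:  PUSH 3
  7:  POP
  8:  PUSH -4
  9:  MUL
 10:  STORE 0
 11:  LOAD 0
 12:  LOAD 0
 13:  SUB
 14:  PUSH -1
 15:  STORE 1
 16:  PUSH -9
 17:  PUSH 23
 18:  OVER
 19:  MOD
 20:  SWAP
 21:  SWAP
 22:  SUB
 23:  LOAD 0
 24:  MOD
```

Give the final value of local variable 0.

36

PUSH -3 → -3
PUSH -1 → -3 -1
POP     → -3
PUSH 3  → -3 3
MUL     → -9
PUSH 3  → -9 3
POP     → -9
PUSH -4 → -9 -4
MUL     → 36
STORE 0 → (empty)
LOAD 0  → 36
LOAD 0  → 36 36
SUB     → 0
PUSH -1 → 0 -1
STORE 1 → 0
PUSH -9 → 0 -9
PUSH 23 → 0 -9 23
OVER    → 0 -9 23 -9
MOD     → 0 -9 5
SWAP    → 0 5 -9
SWAP    → 0 -9 5
SUB     → 0 -14
LOAD 0  → 0 -14 36
MOD     → 0 -14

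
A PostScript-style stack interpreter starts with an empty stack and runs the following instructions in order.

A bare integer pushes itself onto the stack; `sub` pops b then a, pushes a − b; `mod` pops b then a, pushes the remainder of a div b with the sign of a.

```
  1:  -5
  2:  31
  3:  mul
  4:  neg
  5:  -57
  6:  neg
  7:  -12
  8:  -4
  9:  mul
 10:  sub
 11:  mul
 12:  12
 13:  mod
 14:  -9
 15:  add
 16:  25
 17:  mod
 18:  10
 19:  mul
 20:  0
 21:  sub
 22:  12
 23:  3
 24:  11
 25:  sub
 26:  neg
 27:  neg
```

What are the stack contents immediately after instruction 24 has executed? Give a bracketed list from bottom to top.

-5  : -5
31  : -5 31
mul : -155
neg : 155
-57 : 155 -57
neg : 155 57
-12 : 155 57 -12
-4  : 155 57 -12 -4
mul : 155 57 48
sub : 155 9
mul : 1395
12  : 1395 12
mod : 3
-9  : 3 -9
add : -6
25  : -6 25
mod : -6
10  : -6 10
mul : -60
0   : -60 0
sub : -60
12  : -60 12
3   : -60 12 3
11  : -60 12 3 11

[-60, 12, 3, 11]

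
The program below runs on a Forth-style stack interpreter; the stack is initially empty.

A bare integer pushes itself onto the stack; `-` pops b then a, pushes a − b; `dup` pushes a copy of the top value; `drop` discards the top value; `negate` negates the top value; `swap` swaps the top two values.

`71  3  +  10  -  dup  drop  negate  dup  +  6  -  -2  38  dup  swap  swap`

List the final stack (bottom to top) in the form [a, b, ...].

71     → [71]
3      → [71, 3]
+      → [74]
10     → [74, 10]
-      → [64]
dup    → [64, 64]
drop   → [64]
negate → [-64]
dup    → [-64, -64]
+      → [-128]
6      → [-128, 6]
-      → [-134]
-2     → [-134, -2]
38     → [-134, -2, 38]
dup    → [-134, -2, 38, 38]
swap   → [-134, -2, 38, 38]
swap   → [-134, -2, 38, 38]

[-134, -2, 38, 38]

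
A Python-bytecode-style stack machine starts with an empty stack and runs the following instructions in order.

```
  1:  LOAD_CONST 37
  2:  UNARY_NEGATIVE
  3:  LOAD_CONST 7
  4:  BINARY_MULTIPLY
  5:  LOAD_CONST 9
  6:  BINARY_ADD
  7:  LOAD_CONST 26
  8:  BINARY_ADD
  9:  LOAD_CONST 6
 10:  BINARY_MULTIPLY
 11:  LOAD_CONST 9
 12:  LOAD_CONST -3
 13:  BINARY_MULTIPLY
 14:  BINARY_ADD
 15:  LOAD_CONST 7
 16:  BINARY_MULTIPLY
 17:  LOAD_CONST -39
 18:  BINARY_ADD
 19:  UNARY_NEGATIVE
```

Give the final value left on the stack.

LOAD_CONST 37    [37]
UNARY_NEGATIVE   [-37]
LOAD_CONST 7     [-37, 7]
BINARY_MULTIPLY  [-259]
LOAD_CONST 9     [-259, 9]
BINARY_ADD       [-250]
LOAD_CONST 26    [-250, 26]
BINARY_ADD       [-224]
LOAD_CONST 6     [-224, 6]
BINARY_MULTIPLY  [-1344]
LOAD_CONST 9     [-1344, 9]
LOAD_CONST -3    [-1344, 9, -3]
BINARY_MULTIPLY  [-1344, -27]
BINARY_ADD       [-1371]
LOAD_CONST 7     [-1371, 7]
BINARY_MULTIPLY  [-9597]
LOAD_CONST -39   [-9597, -39]
BINARY_ADD       [-9636]
UNARY_NEGATIVE   [9636]

9636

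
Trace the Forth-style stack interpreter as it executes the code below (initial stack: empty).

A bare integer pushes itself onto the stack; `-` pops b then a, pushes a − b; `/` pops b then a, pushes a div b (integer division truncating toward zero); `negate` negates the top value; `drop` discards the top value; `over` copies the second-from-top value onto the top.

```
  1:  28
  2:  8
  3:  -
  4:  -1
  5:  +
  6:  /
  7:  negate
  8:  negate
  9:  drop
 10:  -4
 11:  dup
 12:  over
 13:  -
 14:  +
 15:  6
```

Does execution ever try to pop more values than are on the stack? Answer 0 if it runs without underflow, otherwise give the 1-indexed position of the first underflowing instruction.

28 : 28
8  : 28 8
-  : 20
-1 : 20 -1
+  : 19
/  — needs 2 operands, stack has 1 → underflow

6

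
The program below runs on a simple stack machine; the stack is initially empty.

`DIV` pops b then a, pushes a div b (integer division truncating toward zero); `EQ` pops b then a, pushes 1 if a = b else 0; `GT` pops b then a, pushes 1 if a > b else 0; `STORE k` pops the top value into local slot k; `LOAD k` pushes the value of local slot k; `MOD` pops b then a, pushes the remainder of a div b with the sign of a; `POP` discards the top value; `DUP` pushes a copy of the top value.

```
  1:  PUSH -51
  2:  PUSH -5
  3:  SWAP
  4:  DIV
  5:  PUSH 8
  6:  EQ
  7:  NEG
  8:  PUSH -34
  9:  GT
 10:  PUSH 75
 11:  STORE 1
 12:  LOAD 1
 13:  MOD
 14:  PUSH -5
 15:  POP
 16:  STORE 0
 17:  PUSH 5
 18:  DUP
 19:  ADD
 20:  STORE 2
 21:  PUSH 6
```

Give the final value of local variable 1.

PUSH -51  -51
PUSH -5   -51 -5
SWAP      -5 -51
DIV       0
PUSH 8    0 8
EQ        0
NEG       0
PUSH -34  0 -34
GT        1
PUSH 75   1 75
STORE 1   1
LOAD 1    1 75
MOD       1
PUSH -5   1 -5
POP       1
STORE 0   (empty)
PUSH 5    5
DUP       5 5
ADD       10
STORE 2   (empty)
PUSH 6    6

75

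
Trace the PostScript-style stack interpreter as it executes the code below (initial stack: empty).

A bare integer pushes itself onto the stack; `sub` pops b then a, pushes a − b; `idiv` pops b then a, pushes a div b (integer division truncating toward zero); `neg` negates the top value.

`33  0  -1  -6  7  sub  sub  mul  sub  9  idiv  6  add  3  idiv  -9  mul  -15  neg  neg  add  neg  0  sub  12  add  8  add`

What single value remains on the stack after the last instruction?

62

33   → 33
0    → 33 0
-1   → 33 0 -1
-6   → 33 0 -1 -6
7    → 33 0 -1 -6 7
sub  → 33 0 -1 -13
sub  → 33 0 12
mul  → 33 0
sub  → 33
9    → 33 9
idiv → 3
6    → 3 6
add  → 9
3    → 9 3
idiv → 3
-9   → 3 -9
mul  → -27
-15  → -27 -15
neg  → -27 15
neg  → -27 -15
add  → -42
neg  → 42
0    → 42 0
sub  → 42
12   → 42 12
add  → 54
8    → 54 8
add  → 62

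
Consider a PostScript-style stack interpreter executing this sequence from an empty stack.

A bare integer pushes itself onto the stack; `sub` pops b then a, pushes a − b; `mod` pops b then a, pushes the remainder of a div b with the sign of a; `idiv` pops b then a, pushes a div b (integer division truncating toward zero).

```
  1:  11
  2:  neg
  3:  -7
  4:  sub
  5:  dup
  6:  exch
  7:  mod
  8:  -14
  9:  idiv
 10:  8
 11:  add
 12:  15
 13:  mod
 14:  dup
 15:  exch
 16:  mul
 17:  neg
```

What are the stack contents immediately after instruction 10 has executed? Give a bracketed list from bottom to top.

11   → 11
neg  → -11
-7   → -11 -7
sub  → -4
dup  → -4 -4
exch → -4 -4
mod  → 0
-14  → 0 -14
idiv → 0
8    → 0 8

[0, 8]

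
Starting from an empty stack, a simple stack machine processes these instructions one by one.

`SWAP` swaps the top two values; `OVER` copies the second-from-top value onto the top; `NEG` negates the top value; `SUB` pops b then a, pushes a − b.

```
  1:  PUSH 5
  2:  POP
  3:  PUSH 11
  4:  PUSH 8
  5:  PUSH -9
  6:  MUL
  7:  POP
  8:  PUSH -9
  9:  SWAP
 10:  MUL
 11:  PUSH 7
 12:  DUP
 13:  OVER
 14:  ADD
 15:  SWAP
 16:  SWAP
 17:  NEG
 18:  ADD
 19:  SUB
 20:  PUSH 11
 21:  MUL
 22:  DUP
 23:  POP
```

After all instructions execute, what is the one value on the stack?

-1012

PUSH 5  -> 5
POP     -> (empty)
PUSH 11 -> 11
PUSH 8  -> 11 8
PUSH -9 -> 11 8 -9
MUL     -> 11 -72
POP     -> 11
PUSH -9 -> 11 -9
SWAP    -> -9 11
MUL     -> -99
PUSH 7  -> -99 7
DUP     -> -99 7 7
OVER    -> -99 7 7 7
ADD     -> -99 7 14
SWAP    -> -99 14 7
SWAP    -> -99 7 14
NEG     -> -99 7 -14
ADD     -> -99 -7
SUB     -> -92
PUSH 11 -> -92 11
MUL     -> -1012
DUP     -> -1012 -1012
POP     -> -1012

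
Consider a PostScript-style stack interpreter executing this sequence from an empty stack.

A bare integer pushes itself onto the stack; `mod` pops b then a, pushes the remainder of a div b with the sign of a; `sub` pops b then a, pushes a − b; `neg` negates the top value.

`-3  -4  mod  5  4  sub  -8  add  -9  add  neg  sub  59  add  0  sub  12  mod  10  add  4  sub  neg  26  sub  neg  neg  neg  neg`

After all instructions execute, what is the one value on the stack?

-36

-3  : [-3]
-4  : [-3, -4]
mod : [-3]
5   : [-3, 5]
4   : [-3, 5, 4]
sub : [-3, 1]
-8  : [-3, 1, -8]
add : [-3, -7]
-9  : [-3, -7, -9]
add : [-3, -16]
neg : [-3, 16]
sub : [-19]
59  : [-19, 59]
add : [40]
0   : [40, 0]
sub : [40]
12  : [40, 12]
mod : [4]
10  : [4, 10]
add : [14]
4   : [14, 4]
sub : [10]
neg : [-10]
26  : [-10, 26]
sub : [-36]
neg : [36]
neg : [-36]
neg : [36]
neg : [-36]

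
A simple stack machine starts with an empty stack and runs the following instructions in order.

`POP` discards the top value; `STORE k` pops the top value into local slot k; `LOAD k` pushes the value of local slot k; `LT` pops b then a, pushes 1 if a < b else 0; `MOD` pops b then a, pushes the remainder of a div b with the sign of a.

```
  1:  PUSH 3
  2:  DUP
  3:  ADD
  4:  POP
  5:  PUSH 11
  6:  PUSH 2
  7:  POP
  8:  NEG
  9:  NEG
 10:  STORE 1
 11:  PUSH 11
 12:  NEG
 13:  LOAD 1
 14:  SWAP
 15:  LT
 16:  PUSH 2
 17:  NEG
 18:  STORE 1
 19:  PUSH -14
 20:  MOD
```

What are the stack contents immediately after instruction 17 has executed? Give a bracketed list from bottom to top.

PUSH 3  -> 3
DUP     -> 3 3
ADD     -> 6
POP     -> (empty)
PUSH 11 -> 11
PUSH 2  -> 11 2
POP     -> 11
NEG     -> -11
NEG     -> 11
STORE 1 -> (empty)
PUSH 11 -> 11
NEG     -> -11
LOAD 1  -> -11 11
SWAP    -> 11 -11
LT      -> 0
PUSH 2  -> 0 2
NEG     -> 0 -2

[0, -2]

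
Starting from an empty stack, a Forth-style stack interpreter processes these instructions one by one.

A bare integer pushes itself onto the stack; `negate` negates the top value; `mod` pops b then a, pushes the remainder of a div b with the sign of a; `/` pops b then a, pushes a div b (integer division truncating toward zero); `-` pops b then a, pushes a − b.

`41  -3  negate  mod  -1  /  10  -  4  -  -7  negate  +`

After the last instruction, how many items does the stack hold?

1

41     : 41
-3     : 41 -3
negate : 41 3
mod    : 2
-1     : 2 -1
/      : -2
10     : -2 10
-      : -12
4      : -12 4
-      : -16
-7     : -16 -7
negate : -16 7
+      : -9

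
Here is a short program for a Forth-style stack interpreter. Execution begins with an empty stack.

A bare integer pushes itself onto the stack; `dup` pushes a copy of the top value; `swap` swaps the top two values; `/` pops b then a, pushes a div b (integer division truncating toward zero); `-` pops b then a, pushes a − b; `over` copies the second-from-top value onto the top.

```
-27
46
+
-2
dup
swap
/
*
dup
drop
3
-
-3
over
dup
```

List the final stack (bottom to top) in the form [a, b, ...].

[16, -3, 16, 16]

-27  → [-27]
46   → [-27, 46]
+    → [19]
-2   → [19, -2]
dup  → [19, -2, -2]
swap → [19, -2, -2]
/    → [19, 1]
*    → [19]
dup  → [19, 19]
drop → [19]
3    → [19, 3]
-    → [16]
-3   → [16, -3]
over → [16, -3, 16]
dup  → [16, -3, 16, 16]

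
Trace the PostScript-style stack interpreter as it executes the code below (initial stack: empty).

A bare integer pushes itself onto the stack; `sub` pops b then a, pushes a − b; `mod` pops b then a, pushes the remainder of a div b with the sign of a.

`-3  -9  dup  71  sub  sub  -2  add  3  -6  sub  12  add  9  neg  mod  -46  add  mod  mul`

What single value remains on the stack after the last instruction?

-3   [-3]
-9   [-3, -9]
dup  [-3, -9, -9]
71   [-3, -9, -9, 71]
sub  [-3, -9, -80]
sub  [-3, 71]
-2   [-3, 71, -2]
add  [-3, 69]
3    [-3, 69, 3]
-6   [-3, 69, 3, -6]
sub  [-3, 69, 9]
12   [-3, 69, 9, 12]
add  [-3, 69, 21]
9    [-3, 69, 21, 9]
neg  [-3, 69, 21, -9]
mod  [-3, 69, 3]
-46  [-3, 69, 3, -46]
add  [-3, 69, -43]
mod  [-3, 26]
mul  [-78]

-78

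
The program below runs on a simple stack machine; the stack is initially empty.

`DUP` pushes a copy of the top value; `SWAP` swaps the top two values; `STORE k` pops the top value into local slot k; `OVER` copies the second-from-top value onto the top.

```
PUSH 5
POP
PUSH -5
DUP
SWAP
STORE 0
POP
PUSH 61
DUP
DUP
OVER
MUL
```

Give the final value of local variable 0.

-5

PUSH 5  -> 5
POP     -> (empty)
PUSH -5 -> -5
DUP     -> -5 -5
SWAP    -> -5 -5
STORE 0 -> -5
POP     -> (empty)
PUSH 61 -> 61
DUP     -> 61 61
DUP     -> 61 61 61
OVER    -> 61 61 61 61
MUL     -> 61 61 3721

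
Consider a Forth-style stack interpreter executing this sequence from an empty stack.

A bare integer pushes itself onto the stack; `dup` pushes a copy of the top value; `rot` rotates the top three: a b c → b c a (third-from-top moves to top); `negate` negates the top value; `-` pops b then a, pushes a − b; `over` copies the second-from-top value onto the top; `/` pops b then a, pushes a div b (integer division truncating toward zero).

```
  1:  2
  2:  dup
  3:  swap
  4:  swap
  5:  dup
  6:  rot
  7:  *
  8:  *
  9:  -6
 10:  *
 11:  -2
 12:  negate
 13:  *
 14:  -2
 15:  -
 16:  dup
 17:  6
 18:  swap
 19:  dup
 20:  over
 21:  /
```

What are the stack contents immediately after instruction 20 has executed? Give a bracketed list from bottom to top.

2      → 2
dup    → 2 2
swap   → 2 2
swap   → 2 2
dup    → 2 2 2
rot    → 2 2 2
*      → 2 4
*      → 8
-6     → 8 -6
*      → -48
-2     → -48 -2
negate → -48 2
*      → -96
-2     → -96 -2
-      → -94
dup    → -94 -94
6      → -94 -94 6
swap   → -94 6 -94
dup    → -94 6 -94 -94
over   → -94 6 -94 -94 -94

[-94, 6, -94, -94, -94]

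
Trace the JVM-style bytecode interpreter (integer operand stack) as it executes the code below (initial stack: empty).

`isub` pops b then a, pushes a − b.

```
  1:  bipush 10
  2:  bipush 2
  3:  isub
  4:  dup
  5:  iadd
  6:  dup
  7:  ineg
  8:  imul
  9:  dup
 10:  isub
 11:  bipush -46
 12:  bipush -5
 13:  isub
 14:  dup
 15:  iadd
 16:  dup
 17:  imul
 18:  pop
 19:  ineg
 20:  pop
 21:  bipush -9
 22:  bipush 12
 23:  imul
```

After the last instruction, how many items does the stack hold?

1

bipush 10  : [10]
bipush 2   : [10, 2]
isub       : [8]
dup        : [8, 8]
iadd       : [16]
dup        : [16, 16]
ineg       : [16, -16]
imul       : [-256]
dup        : [-256, -256]
isub       : [0]
bipush -46 : [0, -46]
bipush -5  : [0, -46, -5]
isub       : [0, -41]
dup        : [0, -41, -41]
iadd       : [0, -82]
dup        : [0, -82, -82]
imul       : [0, 6724]
pop        : [0]
ineg       : [0]
pop        : []
bipush -9  : [-9]
bipush 12  : [-9, 12]
imul       : [-108]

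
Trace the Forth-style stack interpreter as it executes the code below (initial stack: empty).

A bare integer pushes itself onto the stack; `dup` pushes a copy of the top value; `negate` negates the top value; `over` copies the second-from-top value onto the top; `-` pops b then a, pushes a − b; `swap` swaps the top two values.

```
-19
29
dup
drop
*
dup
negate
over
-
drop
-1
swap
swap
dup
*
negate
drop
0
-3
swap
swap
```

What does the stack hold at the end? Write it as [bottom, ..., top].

-19     -19
29      -19 29
dup     -19 29 29
drop    -19 29
*       -551
dup     -551 -551
negate  -551 551
over    -551 551 -551
-       -551 1102
drop    -551
-1      -551 -1
swap    -1 -551
swap    -551 -1
dup     -551 -1 -1
*       -551 1
negate  -551 -1
drop    -551
0       -551 0
-3      -551 0 -3
swap    -551 -3 0
swap    -551 0 -3

[-551, 0, -3]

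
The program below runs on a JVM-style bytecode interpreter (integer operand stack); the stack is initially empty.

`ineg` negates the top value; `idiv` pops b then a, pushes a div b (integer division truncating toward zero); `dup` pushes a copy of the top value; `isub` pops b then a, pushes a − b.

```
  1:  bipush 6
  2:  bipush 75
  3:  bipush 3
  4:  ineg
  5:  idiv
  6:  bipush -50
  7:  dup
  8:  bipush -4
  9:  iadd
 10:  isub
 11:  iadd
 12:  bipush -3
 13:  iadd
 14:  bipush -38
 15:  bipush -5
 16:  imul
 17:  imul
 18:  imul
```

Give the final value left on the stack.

-27360

bipush 6    [6]
bipush 75   [6, 75]
bipush 3    [6, 75, 3]
ineg        [6, 75, -3]
idiv        [6, -25]
bipush -50  [6, -25, -50]
dup         [6, -25, -50, -50]
bipush -4   [6, -25, -50, -50, -4]
iadd        [6, -25, -50, -54]
isub        [6, -25, 4]
iadd        [6, -21]
bipush -3   [6, -21, -3]
iadd        [6, -24]
bipush -38  [6, -24, -38]
bipush -5   [6, -24, -38, -5]
imul        [6, -24, 190]
imul        [6, -4560]
imul        [-27360]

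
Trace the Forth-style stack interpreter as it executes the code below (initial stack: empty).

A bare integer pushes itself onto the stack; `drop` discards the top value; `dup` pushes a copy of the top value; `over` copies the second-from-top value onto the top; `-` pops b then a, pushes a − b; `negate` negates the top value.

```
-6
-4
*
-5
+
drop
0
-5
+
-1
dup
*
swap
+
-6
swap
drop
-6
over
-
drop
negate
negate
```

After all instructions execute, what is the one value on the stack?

-6

-6     : -6
-4     : -6 -4
*      : 24
-5     : 24 -5
+      : 19
drop   : (empty)
0      : 0
-5     : 0 -5
+      : -5
-1     : -5 -1
dup    : -5 -1 -1
*      : -5 1
swap   : 1 -5
+      : -4
-6     : -4 -6
swap   : -6 -4
drop   : -6
-6     : -6 -6
over   : -6 -6 -6
-      : -6 0
drop   : -6
negate : 6
negate : -6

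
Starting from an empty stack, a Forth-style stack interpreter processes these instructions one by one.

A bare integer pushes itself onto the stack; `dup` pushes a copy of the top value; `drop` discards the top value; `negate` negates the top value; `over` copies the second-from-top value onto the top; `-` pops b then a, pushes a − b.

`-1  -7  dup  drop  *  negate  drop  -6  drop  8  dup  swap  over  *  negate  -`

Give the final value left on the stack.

72

-1     -> [-1]
-7     -> [-1, -7]
dup    -> [-1, -7, -7]
drop   -> [-1, -7]
*      -> [7]
negate -> [-7]
drop   -> []
-6     -> [-6]
drop   -> []
8      -> [8]
dup    -> [8, 8]
swap   -> [8, 8]
over   -> [8, 8, 8]
*      -> [8, 64]
negate -> [8, -64]
-      -> [72]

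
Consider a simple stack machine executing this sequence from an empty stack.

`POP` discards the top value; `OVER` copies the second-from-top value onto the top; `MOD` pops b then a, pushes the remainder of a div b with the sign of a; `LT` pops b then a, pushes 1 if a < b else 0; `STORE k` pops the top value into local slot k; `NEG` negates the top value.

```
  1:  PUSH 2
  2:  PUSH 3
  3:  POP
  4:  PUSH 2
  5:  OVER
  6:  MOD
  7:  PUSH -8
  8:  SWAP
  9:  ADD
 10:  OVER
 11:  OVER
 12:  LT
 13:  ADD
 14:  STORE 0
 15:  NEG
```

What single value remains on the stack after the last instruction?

PUSH 2  : 2
PUSH 3  : 2 3
POP     : 2
PUSH 2  : 2 2
OVER    : 2 2 2
MOD     : 2 0
PUSH -8 : 2 0 -8
SWAP    : 2 -8 0
ADD     : 2 -8
OVER    : 2 -8 2
OVER    : 2 -8 2 -8
LT      : 2 -8 0
ADD     : 2 -8
STORE 0 : 2
NEG     : -2

-2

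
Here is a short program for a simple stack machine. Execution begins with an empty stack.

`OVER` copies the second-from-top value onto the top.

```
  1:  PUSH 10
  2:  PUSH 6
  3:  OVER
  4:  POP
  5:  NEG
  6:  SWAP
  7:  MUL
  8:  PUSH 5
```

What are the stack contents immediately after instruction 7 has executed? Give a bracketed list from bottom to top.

PUSH 10 -> 10
PUSH 6  -> 10 6
OVER    -> 10 6 10
POP     -> 10 6
NEG     -> 10 -6
SWAP    -> -6 10
MUL     -> -60

[-60]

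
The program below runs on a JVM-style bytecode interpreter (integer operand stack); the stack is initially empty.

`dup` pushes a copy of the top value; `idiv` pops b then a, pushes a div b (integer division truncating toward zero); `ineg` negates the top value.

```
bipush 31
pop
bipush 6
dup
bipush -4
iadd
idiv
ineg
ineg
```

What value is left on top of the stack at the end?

3

bipush 31 → [31]
pop       → []
bipush 6  → [6]
dup       → [6, 6]
bipush -4 → [6, 6, -4]
iadd      → [6, 2]
idiv      → [3]
ineg      → [-3]
ineg      → [3]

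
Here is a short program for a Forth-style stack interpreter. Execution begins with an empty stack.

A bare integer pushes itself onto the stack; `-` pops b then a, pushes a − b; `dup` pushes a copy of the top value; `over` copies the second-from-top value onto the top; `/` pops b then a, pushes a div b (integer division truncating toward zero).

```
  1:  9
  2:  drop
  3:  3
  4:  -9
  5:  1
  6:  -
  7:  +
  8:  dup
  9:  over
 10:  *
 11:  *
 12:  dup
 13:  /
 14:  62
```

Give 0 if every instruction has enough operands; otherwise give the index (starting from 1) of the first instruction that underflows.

9    -> [9]
drop -> []
3    -> [3]
-9   -> [3, -9]
1    -> [3, -9, 1]
-    -> [3, -10]
+    -> [-7]
dup  -> [-7, -7]
over -> [-7, -7, -7]
*    -> [-7, 49]
*    -> [-343]
dup  -> [-343, -343]
/    -> [1]
62   -> [1, 62]

0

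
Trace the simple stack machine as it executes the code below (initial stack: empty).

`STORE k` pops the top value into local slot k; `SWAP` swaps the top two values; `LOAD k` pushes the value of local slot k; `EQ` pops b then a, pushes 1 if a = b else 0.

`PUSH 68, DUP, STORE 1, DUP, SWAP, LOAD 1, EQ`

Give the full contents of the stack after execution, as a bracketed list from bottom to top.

PUSH 68 : 68
DUP     : 68 68
STORE 1 : 68
DUP     : 68 68
SWAP    : 68 68
LOAD 1  : 68 68 68
EQ      : 68 1

[68, 1]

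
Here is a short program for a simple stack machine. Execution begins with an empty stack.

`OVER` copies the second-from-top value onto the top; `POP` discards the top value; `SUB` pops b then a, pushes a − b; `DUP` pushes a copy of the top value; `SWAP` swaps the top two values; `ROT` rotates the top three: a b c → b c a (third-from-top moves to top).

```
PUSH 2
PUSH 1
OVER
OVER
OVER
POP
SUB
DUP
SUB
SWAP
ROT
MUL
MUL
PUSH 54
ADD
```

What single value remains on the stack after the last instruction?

PUSH 2   [2]
PUSH 1   [2, 1]
OVER     [2, 1, 2]
OVER     [2, 1, 2, 1]
OVER     [2, 1, 2, 1, 2]
POP      [2, 1, 2, 1]
SUB      [2, 1, 1]
DUP      [2, 1, 1, 1]
SUB      [2, 1, 0]
SWAP     [2, 0, 1]
ROT      [0, 1, 2]
MUL      [0, 2]
MUL      [0]
PUSH 54  [0, 54]
ADD      [54]

54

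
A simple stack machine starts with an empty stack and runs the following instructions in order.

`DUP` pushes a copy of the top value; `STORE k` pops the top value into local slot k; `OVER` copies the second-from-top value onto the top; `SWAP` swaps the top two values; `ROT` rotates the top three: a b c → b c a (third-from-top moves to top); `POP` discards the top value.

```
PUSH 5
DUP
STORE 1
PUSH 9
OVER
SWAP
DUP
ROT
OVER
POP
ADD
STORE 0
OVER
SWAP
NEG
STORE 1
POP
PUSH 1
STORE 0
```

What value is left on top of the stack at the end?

PUSH 5  -> [5]
DUP     -> [5, 5]
STORE 1 -> [5]
PUSH 9  -> [5, 9]
OVER    -> [5, 9, 5]
SWAP    -> [5, 5, 9]
DUP     -> [5, 5, 9, 9]
ROT     -> [5, 9, 9, 5]
OVER    -> [5, 9, 9, 5, 9]
POP     -> [5, 9, 9, 5]
ADD     -> [5, 9, 14]
STORE 0 -> [5, 9]
OVER    -> [5, 9, 5]
SWAP    -> [5, 5, 9]
NEG     -> [5, 5, -9]
STORE 1 -> [5, 5]
POP     -> [5]
PUSH 1  -> [5, 1]
STORE 0 -> [5]

5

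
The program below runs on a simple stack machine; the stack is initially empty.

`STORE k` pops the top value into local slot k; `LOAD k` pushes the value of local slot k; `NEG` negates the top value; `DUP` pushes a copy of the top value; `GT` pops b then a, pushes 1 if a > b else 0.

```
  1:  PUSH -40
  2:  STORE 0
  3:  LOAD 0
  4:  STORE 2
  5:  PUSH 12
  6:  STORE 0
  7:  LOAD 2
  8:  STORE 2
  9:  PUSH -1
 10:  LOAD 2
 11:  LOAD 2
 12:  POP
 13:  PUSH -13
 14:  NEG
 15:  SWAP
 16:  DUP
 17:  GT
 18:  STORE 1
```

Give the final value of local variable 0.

PUSH -40 -> -40
STORE 0  -> (empty)
LOAD 0   -> -40
STORE 2  -> (empty)
PUSH 12  -> 12
STORE 0  -> (empty)
LOAD 2   -> -40
STORE 2  -> (empty)
PUSH -1  -> -1
LOAD 2   -> -1 -40
LOAD 2   -> -1 -40 -40
POP      -> -1 -40
PUSH -13 -> -1 -40 -13
NEG      -> -1 -40 13
SWAP     -> -1 13 -40
DUP      -> -1 13 -40 -40
GT       -> -1 13 0
STORE 1  -> -1 13

12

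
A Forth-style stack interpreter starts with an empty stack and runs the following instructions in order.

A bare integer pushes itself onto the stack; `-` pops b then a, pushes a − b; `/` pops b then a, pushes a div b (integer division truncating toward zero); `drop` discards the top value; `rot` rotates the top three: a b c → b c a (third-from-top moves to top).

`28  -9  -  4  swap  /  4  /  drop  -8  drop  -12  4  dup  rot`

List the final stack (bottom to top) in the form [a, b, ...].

[4, 4, -12]

28    [28]
-9    [28, -9]
-     [37]
4     [37, 4]
swap  [4, 37]
/     [0]
4     [0, 4]
/     [0]
drop  []
-8    [-8]
drop  []
-12   [-12]
4     [-12, 4]
dup   [-12, 4, 4]
rot   [4, 4, -12]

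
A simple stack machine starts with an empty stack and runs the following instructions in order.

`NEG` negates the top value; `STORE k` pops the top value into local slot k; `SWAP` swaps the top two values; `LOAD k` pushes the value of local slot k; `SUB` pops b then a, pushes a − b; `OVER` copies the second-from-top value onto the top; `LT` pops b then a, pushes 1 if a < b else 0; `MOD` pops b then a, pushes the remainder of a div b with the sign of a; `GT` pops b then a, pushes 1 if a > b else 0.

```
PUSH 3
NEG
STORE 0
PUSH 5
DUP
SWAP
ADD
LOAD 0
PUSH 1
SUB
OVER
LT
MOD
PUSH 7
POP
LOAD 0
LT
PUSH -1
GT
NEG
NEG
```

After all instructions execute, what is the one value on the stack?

PUSH 3  → [3]
NEG     → [-3]
STORE 0 → []
PUSH 5  → [5]
DUP     → [5, 5]
SWAP    → [5, 5]
ADD     → [10]
LOAD 0  → [10, -3]
PUSH 1  → [10, -3, 1]
SUB     → [10, -4]
OVER    → [10, -4, 10]
LT      → [10, 1]
MOD     → [0]
PUSH 7  → [0, 7]
POP     → [0]
LOAD 0  → [0, -3]
LT      → [0]
PUSH -1 → [0, -1]
GT      → [1]
NEG     → [-1]
NEG     → [1]

1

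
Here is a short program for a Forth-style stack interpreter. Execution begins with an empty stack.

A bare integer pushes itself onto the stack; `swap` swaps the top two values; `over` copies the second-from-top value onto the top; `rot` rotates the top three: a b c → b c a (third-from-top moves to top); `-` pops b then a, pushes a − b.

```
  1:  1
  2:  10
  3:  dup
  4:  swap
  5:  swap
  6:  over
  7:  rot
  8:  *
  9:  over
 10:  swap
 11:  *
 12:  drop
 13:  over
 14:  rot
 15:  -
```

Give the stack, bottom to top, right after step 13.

1    : 1
10   : 1 10
dup  : 1 10 10
swap : 1 10 10
swap : 1 10 10
over : 1 10 10 10
rot  : 1 10 10 10
*    : 1 10 100
over : 1 10 100 10
swap : 1 10 10 100
*    : 1 10 1000
drop : 1 10
over : 1 10 1

[1, 10, 1]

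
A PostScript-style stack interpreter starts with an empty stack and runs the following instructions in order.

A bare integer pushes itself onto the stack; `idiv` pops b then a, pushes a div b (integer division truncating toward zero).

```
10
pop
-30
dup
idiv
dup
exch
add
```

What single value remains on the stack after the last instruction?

10   -> 10
pop  -> (empty)
-30  -> -30
dup  -> -30 -30
idiv -> 1
dup  -> 1 1
exch -> 1 1
add  -> 2

2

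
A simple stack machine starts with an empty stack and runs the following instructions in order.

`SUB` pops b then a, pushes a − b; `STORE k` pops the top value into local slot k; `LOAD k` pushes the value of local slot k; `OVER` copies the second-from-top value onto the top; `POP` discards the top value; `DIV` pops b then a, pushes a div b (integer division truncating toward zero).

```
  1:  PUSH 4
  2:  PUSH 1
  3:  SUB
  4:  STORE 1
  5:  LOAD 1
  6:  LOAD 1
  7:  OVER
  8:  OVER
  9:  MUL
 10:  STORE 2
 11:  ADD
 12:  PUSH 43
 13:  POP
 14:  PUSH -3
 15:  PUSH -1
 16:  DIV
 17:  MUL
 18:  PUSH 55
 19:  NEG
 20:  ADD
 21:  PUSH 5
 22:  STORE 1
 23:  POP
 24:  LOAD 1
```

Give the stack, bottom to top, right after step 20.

[-37]

PUSH 4  : [4]
PUSH 1  : [4, 1]
SUB     : [3]
STORE 1 : []
LOAD 1  : [3]
LOAD 1  : [3, 3]
OVER    : [3, 3, 3]
OVER    : [3, 3, 3, 3]
MUL     : [3, 3, 9]
STORE 2 : [3, 3]
ADD     : [6]
PUSH 43 : [6, 43]
POP     : [6]
PUSH -3 : [6, -3]
PUSH -1 : [6, -3, -1]
DIV     : [6, 3]
MUL     : [18]
PUSH 55 : [18, 55]
NEG     : [18, -55]
ADD     : [-37]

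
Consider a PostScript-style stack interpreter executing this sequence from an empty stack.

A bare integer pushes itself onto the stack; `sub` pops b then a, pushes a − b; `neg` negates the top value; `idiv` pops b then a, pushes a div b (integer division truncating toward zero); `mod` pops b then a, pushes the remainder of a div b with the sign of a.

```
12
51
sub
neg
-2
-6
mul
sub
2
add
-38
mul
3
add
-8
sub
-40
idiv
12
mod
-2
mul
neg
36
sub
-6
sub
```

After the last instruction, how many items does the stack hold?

1

12    12
51    12 51
sub   -39
neg   39
-2    39 -2
-6    39 -2 -6
mul   39 12
sub   27
2     27 2
add   29
-38   29 -38
mul   -1102
3     -1102 3
add   -1099
-8    -1099 -8
sub   -1091
-40   -1091 -40
idiv  27
12    27 12
mod   3
-2    3 -2
mul   -6
neg   6
36    6 36
sub   -30
-6    -30 -6
sub   -24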